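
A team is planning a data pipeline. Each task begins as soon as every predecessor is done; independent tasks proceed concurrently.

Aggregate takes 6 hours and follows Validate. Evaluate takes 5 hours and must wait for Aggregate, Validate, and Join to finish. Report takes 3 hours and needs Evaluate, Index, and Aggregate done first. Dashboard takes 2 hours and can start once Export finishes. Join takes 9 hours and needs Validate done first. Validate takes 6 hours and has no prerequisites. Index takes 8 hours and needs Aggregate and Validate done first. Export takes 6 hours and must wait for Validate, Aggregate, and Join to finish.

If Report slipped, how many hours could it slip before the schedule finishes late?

0

The longest chain is Validate→Join→Evaluate→Report = 6+9+5+3 = 23; overall finish 23 hours.
Longest path through Report: 23 hours (earliest finish 23, latest finish 23).
Slack of Report = 20 − 20 = 0 hours.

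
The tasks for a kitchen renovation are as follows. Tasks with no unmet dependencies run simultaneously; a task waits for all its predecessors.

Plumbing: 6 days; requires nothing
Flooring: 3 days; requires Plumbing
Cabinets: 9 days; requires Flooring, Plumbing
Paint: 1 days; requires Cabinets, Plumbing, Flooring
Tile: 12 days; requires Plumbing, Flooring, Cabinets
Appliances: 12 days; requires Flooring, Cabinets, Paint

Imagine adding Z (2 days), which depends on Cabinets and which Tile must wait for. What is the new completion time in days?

32

Originally the plan takes 31 days.
With Z inserted, Tile now waits for max(Plumbing, Flooring, Cabinets, Z).
New critical path: Plumbing→Flooring→Cabinets→Z→Tile = 6+3+9+2+12 = 32 ⇒ 32 days.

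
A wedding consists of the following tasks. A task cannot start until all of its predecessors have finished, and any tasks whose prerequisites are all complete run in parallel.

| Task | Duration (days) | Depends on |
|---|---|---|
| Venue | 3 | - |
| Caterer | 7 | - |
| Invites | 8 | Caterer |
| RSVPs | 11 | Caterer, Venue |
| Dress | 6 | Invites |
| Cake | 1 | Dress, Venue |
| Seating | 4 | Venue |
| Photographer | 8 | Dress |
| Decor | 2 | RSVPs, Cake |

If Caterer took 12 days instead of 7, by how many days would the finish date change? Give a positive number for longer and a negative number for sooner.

Baseline: Caterer→Invites→Dress→Photographer = 7+8+6+8 = 29 → 29 days.
Caterer is on the critical path; changing it to 12 makes that path 34 days.
That remains the longest chain; total 34 days.
Change in finish: 34 − 29 = +5 days.

5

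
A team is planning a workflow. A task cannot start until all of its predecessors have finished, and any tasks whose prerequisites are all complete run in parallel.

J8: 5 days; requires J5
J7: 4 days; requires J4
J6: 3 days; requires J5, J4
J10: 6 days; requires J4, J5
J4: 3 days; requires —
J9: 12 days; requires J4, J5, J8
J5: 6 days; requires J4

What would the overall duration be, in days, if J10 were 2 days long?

26

Baseline: J4→J5→J8→J9 = 3+6+5+12 = 26 → 26 days.
J10 has 11 days of float (longest path through it is 15).
No other chain overtakes it, so the finish is 26 days.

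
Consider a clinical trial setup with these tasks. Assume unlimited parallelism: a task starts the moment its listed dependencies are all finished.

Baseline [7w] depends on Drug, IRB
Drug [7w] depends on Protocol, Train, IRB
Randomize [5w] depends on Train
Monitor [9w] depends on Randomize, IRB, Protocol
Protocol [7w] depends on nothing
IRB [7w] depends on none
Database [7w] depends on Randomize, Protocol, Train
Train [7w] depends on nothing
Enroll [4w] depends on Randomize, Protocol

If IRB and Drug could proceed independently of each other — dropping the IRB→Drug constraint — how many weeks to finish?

Original critical path: Protocol→Drug→Baseline = 7+7+7 = 21 ⇒ 21 weeks.
Dropping IRB→Drug doesn't change Drug's earliest start (7); another predecessor still binds.
New critical path: Protocol→Drug→Baseline = 7+7+7 = 21 ⇒ 21 weeks.

21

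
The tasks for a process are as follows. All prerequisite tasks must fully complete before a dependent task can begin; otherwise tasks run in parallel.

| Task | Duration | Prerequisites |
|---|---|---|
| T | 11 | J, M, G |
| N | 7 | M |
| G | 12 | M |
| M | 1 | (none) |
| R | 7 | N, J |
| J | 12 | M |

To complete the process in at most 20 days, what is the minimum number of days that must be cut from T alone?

Current finish: 24 days; target: 20.
T is on every critical path, so each day cut from T cuts the finish by one (this holds down to a finish of 20).
Need 24 − 20 = 4 days off T → T becomes 7 days, finish becomes 20.

4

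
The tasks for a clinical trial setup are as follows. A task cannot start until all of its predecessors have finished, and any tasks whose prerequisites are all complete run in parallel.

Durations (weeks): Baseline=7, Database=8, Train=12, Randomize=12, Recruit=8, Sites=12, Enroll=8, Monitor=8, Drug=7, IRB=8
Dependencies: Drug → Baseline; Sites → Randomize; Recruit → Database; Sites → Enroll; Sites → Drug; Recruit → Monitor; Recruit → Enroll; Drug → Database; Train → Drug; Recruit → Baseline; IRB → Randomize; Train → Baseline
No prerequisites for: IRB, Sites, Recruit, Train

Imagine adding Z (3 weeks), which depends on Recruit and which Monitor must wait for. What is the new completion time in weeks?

Originally the project takes 27 weeks.
With Z inserted, Monitor now waits for max(Recruit, Z).
New critical path: Sites→Drug→Database = 12+7+8 = 27 ⇒ 27 weeks.

27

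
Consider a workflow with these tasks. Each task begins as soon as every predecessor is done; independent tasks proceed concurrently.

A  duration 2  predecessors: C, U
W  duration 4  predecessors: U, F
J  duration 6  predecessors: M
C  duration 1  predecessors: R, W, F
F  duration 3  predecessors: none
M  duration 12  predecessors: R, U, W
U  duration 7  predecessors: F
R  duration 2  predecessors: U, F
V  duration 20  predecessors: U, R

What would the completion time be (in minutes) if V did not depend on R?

Original critical path: F→U→W→M→J = 3+7+4+12+6 = 32 ⇒ 32 minutes.
Without R→V, V's earliest start moves from 12 to 10.
After: F→U→W→M→J = 3+7+4+12+6 = 32 → 32 minutes.

32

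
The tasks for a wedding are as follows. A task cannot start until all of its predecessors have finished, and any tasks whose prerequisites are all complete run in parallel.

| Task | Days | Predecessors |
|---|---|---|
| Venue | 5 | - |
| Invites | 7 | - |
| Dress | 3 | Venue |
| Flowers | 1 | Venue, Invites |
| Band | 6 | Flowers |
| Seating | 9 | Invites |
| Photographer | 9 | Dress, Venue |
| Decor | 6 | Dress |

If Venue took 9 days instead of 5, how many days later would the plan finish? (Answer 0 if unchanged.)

4

As given, the longest chain is Venue→Dress→Photographer = 5+3+9 = 17, so the finish is 17 days.
Venue is on the critical path; changing it to 9 makes that path 21 days.
No other chain overtakes it, so the finish is 21 days.
Change in finish: 21 − 17 = +4 days.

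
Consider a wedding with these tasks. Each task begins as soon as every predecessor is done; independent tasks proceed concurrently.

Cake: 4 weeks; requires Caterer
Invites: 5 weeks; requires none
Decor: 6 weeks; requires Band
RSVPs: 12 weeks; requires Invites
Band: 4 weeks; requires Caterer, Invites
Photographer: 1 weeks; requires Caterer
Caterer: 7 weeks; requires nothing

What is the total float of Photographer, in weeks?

Critical path: Caterer→Band→Decor = 7+4+6 = 17, so the finish is 17 weeks.
Longest path through Photographer: 8 weeks (earliest finish 8, latest finish 17).
Slack of Photographer = 16 − 7 = 9 weeks.

9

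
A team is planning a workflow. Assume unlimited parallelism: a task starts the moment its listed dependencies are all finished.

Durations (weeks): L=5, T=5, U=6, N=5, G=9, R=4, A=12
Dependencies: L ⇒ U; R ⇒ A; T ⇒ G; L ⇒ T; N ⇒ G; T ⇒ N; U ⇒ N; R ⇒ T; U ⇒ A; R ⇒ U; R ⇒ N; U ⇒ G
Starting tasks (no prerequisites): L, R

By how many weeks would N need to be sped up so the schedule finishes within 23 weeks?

2

Current finish: 25 weeks; target: 23.
N is on every critical path, so each week cut from N cuts the finish by one (this holds down to a finish of 23).
Need 25 − 23 = 2 weeks off N → N becomes 3 weeks, finish becomes 23.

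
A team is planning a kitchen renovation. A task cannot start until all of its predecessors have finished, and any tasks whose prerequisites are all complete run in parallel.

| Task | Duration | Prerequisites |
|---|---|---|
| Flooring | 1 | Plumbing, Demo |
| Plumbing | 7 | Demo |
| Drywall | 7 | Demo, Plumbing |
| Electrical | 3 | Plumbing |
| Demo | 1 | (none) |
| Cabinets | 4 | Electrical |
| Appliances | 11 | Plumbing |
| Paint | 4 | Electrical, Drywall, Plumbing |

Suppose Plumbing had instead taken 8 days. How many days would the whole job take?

20

Critical path before the change: Demo→Plumbing→Drywall→Paint = 1+7+7+4 = 19 giving 19 days.
Since Plumbing is critical, the +1 change carries straight to that chain (now 20 days).
No other chain overtakes it, so the finish is 20 days.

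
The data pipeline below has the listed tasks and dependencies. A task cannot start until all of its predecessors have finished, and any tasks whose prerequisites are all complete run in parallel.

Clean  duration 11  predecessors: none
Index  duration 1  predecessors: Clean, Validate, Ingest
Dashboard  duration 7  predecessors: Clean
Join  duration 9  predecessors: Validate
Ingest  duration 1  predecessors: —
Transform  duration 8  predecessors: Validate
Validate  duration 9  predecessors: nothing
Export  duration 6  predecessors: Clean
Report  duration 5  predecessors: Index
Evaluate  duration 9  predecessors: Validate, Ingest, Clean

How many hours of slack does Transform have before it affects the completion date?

Clean→Evaluate = 11+9 = 20 sets the makespan at 20 hours.
The longest chain containing Transform totals 17 hours.
Slack of Transform = 12 − 9 = 3 hours.

3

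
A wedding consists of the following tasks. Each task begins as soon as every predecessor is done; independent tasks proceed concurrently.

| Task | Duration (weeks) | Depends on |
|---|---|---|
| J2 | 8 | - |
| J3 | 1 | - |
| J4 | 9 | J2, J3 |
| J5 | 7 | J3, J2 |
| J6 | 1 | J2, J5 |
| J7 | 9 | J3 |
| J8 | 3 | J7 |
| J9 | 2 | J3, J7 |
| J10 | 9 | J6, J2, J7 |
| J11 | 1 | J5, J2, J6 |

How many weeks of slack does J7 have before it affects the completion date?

6

J2→J5→J6→J10 = 8+7+1+9 = 25 sets the makespan at 25 weeks.
The longest chain containing J7 totals 19 weeks.
Slack of J7 = 7 − 1 = 6 weeks.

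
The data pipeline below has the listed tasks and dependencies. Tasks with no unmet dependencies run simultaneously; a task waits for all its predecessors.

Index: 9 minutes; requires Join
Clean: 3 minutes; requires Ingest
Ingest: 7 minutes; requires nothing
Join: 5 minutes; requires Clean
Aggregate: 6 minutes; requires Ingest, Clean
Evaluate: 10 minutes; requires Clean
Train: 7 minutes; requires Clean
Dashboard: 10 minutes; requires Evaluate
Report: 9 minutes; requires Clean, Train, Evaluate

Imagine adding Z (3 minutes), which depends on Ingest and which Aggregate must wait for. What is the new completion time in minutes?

30

Originally the project takes 30 minutes.
With Z inserted, Aggregate now waits for max(Ingest, Clean, Z).
New critical path: Ingest→Clean→Evaluate→Dashboard = 7+3+10+10 = 30 ⇒ 30 minutes.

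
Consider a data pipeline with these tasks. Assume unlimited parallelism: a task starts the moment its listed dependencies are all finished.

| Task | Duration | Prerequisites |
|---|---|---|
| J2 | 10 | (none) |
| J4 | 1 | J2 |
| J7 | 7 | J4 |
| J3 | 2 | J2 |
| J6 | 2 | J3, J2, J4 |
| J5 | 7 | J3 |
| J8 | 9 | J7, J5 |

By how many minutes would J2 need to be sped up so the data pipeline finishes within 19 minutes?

9

Current finish: 28 minutes; target: 19.
J2 is on every critical path, so each minute cut from J2 cuts the finish by one (this holds down to a finish of 19).
Need 28 − 19 = 9 minutes off J2 → J2 becomes 1 minute, finish becomes 19.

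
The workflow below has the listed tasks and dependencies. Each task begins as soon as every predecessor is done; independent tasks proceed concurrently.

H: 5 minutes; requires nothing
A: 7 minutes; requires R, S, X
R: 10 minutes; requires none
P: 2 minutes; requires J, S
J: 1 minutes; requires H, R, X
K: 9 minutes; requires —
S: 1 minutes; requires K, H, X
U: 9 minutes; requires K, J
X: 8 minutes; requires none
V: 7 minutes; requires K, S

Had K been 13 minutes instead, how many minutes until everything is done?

22

Actual critical path: R→J→U = 10+1+9 = 20 ⇒ 20 minutes.
K is off the critical path — its longest chain is 18 minutes, giving 2 of slack.
New critical path: K→U = 13+9 = 22 ⇒ 22 minutes.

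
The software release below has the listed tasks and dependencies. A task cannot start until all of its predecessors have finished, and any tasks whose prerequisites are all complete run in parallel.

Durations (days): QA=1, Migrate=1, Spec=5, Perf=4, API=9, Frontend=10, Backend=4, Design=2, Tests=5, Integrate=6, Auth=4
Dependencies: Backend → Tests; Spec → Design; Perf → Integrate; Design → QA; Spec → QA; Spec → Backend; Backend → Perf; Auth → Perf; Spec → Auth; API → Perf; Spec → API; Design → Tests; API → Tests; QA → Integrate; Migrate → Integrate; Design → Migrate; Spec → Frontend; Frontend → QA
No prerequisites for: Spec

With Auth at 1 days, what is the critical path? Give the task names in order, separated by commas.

Spec, API, Perf, Integrate

Critical path before the change: Spec→API→Perf→Integrate = 5+9+4+6 = 24 giving 24 days.
Auth is off the critical path — its longest chain is 19 days, giving 5 of slack.
That remains the longest chain; total 24 days.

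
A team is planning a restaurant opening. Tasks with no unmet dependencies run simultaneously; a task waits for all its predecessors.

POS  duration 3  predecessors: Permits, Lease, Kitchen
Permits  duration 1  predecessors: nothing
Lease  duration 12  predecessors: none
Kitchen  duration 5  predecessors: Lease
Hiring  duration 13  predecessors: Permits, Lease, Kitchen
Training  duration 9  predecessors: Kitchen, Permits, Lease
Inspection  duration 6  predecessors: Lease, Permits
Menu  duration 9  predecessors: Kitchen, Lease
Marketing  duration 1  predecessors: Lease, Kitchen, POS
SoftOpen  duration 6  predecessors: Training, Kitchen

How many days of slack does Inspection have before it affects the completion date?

14

The longest chain is Lease→Kitchen→Training→SoftOpen = 12+5+9+6 = 32; overall finish 32 days.
The longest chain containing Inspection totals 18 days.
Slack of Inspection = 26 − 12 = 14 days.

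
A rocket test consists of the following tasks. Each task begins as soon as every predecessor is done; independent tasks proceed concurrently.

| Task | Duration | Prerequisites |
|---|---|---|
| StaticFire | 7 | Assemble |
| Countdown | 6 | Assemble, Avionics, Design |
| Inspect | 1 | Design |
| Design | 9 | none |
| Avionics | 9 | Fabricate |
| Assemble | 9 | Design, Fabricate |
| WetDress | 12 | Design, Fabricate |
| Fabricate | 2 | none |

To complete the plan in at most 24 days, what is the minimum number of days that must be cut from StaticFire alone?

Current finish: 25 days; target: 24.
StaticFire is on every critical path, so each day cut from StaticFire cuts the finish by one (this holds down to a finish of 24).
Need 25 − 24 = 1 day off StaticFire → StaticFire becomes 6 days, finish becomes 24.

1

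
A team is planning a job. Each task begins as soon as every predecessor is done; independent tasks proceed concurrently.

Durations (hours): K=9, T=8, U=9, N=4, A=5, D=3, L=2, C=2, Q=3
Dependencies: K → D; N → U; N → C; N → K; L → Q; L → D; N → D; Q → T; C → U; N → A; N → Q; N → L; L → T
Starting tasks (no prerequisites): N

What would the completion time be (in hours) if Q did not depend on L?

With the dependency in place, N→L→Q→T = 4+2+3+8 = 17 sets the finish at 17 hours.
Without L→Q, Q's earliest start moves from 6 to 4.
New critical path: N→K→D = 4+9+3 = 16 ⇒ 16 hours.

16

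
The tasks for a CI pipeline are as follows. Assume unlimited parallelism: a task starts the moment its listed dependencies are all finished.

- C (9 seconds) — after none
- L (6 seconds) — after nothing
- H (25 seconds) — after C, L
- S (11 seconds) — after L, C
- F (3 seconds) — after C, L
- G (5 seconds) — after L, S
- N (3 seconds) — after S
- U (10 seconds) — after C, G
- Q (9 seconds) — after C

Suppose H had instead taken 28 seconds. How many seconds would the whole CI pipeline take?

As given, the longest chain is C→S→G→U = 9+11+5+10 = 35, so the finish is 35 seconds.
H has 1 second of float (longest path through it is 34).
The binding chain switches to C→H = 9+28 = 37; finish 37 seconds.

37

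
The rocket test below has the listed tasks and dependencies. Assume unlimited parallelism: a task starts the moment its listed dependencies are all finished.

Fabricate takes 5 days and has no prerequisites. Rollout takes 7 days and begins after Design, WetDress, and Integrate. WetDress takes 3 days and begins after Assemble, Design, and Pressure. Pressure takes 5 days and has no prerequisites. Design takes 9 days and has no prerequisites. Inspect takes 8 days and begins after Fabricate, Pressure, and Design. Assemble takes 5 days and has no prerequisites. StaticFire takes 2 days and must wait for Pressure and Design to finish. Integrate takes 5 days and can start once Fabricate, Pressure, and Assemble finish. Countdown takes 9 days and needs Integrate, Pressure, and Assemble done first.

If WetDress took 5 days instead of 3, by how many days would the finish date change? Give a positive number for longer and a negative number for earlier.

Critical path before the change: Design→WetDress→Rollout = 9+3+7 = 19 giving 19 days.
Since WetDress is critical, the +2 change carries straight to that chain (now 21 days).
That remains the longest chain; total 21 days.
Change in finish: 21 − 19 = +2 days.

2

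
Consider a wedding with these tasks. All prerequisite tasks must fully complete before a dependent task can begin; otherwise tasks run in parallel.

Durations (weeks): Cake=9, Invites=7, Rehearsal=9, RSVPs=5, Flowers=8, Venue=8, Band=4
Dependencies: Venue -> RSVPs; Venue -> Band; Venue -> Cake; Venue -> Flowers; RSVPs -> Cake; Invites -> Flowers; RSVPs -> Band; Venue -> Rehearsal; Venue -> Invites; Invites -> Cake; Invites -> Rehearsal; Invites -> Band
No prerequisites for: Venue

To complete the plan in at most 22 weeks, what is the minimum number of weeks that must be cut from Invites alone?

2

Current finish: 24 weeks; target: 22.
Invites is on every critical path, so each week cut from Invites cuts the finish by one (this holds down to a finish of 22).
Need 24 − 22 = 2 weeks off Invites → Invites becomes 5 weeks, finish becomes 22.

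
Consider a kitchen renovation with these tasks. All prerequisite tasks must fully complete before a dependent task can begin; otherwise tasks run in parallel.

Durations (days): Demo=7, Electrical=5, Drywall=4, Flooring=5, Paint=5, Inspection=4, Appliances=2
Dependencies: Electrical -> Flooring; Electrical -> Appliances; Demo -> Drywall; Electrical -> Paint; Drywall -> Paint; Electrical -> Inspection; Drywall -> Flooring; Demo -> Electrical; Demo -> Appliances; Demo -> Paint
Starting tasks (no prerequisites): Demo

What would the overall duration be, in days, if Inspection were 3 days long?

Critical path before the change: Demo→Electrical→Flooring = 7+5+5 = 17 giving 17 days.
Inspection is off the critical path — its longest chain is 16 days, giving 1 of slack.
That remains the longest chain; total 17 days.

17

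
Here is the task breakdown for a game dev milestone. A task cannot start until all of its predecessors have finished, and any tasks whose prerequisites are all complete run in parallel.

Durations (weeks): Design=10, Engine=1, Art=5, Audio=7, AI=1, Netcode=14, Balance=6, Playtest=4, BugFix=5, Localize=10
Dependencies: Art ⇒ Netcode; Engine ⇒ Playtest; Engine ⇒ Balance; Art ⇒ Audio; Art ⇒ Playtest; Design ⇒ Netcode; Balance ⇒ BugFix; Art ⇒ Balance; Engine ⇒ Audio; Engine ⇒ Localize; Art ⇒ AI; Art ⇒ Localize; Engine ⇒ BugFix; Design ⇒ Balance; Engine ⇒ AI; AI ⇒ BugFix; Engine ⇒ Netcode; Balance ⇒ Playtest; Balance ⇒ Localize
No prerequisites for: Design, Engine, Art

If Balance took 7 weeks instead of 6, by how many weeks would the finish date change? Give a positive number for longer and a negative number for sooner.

1

Baseline: Design→Balance→Localize = 10+6+10 = 26 → 26 weeks.
Balance is on the critical path; changing it to 7 makes that path 27 weeks.
That remains the longest chain; total 27 weeks.
Change in finish: 27 − 26 = +1 weeks.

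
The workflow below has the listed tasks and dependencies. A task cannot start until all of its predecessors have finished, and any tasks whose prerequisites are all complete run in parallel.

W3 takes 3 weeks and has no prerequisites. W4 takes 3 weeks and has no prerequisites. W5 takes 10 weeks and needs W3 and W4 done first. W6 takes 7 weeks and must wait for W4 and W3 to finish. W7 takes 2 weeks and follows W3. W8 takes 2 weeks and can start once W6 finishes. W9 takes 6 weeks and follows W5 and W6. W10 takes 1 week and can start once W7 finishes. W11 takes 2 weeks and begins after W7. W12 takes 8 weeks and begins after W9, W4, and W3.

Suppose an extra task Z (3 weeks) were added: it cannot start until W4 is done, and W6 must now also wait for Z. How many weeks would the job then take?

Originally the job takes 27 weeks.
With Z inserted, W6 now waits for max(W4, W3, Z).
New critical path: W3→W5→W9→W12 = 3+10+6+8 = 27 ⇒ 27 weeks.

27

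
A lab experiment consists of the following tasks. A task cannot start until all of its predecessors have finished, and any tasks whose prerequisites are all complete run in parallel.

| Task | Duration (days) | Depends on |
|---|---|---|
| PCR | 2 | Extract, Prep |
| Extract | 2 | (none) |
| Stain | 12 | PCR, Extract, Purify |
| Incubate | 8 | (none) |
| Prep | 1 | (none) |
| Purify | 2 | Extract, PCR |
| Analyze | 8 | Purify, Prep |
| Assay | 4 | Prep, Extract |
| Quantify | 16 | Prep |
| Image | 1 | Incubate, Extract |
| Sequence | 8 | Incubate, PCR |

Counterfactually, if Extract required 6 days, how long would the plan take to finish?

22

Critical path before the change: Extract→PCR→Purify→Stain = 2+2+2+12 = 18 giving 18 days.
Extract is on the critical path; changing it to 6 makes that path 22 days.
That remains the longest chain; total 22 days.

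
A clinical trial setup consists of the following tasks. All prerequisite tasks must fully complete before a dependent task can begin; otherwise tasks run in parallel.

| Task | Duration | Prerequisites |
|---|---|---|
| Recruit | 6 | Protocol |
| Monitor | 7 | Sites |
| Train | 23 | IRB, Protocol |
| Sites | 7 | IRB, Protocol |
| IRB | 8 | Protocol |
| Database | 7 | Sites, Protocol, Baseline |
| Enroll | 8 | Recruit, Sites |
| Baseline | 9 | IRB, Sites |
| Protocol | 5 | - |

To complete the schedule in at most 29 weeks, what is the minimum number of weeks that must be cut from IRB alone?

Current finish: 36 weeks; target: 29.
IRB is on every critical path, so each week cut from IRB cuts the finish by one (this holds down to a finish of 29).
Need 36 − 29 = 7 weeks off IRB → IRB becomes 1 week, finish becomes 29.

7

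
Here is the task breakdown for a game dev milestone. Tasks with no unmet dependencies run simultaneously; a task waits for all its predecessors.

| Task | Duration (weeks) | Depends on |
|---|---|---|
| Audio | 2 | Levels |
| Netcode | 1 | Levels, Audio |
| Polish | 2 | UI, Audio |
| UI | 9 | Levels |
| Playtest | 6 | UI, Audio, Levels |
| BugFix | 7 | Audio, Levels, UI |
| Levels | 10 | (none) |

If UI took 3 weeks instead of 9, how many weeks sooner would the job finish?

The binding path is Levels→UI→BugFix = 10+9+7 = 26; finish at 26 weeks.
UI is on the critical path; changing it to 3 makes that path 20 weeks.
The critical path is still Levels→UI→BugFix; finish is now 20 weeks.
Change in finish: 20 − 26 = -6 weeks.

6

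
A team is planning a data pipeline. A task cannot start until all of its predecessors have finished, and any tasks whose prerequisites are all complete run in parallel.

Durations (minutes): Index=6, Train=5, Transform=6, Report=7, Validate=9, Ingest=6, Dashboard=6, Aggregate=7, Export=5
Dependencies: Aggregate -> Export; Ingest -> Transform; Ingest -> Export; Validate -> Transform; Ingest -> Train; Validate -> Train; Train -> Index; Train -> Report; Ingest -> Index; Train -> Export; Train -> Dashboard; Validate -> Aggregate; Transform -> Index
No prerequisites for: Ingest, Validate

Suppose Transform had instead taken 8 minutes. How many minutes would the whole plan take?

Critical path before the change: Validate→Transform→Index = 9+6+6 = 21 giving 21 minutes.
Since Transform is critical, the +2 change carries straight to that chain (now 23 minutes).
That remains the longest chain; total 23 minutes.

23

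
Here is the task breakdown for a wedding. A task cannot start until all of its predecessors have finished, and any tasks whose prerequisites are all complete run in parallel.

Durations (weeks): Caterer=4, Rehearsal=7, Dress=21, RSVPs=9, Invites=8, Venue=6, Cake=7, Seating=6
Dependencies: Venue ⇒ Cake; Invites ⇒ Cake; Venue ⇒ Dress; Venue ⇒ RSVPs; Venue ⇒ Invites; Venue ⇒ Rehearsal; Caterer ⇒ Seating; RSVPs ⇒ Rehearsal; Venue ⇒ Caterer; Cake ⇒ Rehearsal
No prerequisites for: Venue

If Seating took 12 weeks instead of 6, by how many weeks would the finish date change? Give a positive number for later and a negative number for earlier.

0

The binding path is Venue→Invites→Cake→Rehearsal = 6+8+7+7 = 28; finish at 28 weeks.
Seating is off the critical path — its longest chain is 16 weeks, giving 12 of slack.
That remains the longest chain; total 28 weeks.
Change in finish: 28 − 28 = +0 weeks.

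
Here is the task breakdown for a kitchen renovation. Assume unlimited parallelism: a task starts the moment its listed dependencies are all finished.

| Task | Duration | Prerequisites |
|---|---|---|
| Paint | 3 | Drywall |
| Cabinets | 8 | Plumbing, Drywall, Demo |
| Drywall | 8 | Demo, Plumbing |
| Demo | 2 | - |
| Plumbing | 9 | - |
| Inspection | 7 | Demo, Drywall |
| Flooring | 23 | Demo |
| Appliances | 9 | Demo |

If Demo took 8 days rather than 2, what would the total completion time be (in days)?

31

As given, the longest chain is Demo→Flooring = 2+23 = 25, so the finish is 25 days.
Demo is on the critical path; changing it to 8 makes that path 31 days.
No other chain overtakes it, so the finish is 31 days.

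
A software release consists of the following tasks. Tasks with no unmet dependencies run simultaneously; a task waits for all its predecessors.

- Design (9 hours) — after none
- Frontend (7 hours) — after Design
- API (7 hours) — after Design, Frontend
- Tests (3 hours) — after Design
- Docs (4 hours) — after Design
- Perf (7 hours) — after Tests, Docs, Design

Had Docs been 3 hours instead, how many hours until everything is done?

23

Actual critical path: Design→Frontend→API = 9+7+7 = 23 ⇒ 23 hours.
Docs is off the critical path — its longest chain is 20 hours, giving 3 of slack.
No other chain overtakes it, so the finish is 23 hours.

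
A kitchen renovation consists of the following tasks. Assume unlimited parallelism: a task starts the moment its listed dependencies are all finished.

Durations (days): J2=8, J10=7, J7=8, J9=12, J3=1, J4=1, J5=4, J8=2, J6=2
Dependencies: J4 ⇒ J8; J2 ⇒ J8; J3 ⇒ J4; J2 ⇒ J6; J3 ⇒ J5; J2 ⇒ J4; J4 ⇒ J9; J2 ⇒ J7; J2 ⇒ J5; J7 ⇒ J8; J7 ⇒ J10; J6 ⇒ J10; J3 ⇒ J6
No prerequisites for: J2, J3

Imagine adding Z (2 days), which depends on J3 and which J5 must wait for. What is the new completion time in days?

23

Originally the schedule takes 23 days.
With Z inserted, J5 now waits for max(J3, J2, Z).
New critical path: J2→J7→J10 = 8+8+7 = 23 ⇒ 23 days.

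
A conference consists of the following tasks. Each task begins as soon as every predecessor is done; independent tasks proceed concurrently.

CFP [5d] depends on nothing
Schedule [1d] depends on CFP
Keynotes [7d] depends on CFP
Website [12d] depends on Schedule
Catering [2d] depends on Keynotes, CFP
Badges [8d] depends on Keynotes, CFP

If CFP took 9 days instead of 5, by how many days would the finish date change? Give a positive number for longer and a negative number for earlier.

The binding path is CFP→Keynotes→Badges = 5+7+8 = 20; finish at 20 days.
CFP lies on that path, so at 9 days the path becomes 24 days.
The critical path is still CFP→Keynotes→Badges; finish is now 24 days.
Change in finish: 24 − 20 = +4 days.

4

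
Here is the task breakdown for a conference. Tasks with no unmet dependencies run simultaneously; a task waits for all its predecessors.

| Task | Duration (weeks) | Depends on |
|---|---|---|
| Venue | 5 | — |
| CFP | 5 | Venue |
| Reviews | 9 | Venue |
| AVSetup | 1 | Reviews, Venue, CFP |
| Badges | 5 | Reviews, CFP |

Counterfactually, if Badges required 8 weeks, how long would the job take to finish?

Critical path before the change: Venue→Reviews→Badges = 5+9+5 = 19 giving 19 weeks.
Badges is on the critical path; changing it to 8 makes that path 22 weeks.
That remains the longest chain; total 22 weeks.

22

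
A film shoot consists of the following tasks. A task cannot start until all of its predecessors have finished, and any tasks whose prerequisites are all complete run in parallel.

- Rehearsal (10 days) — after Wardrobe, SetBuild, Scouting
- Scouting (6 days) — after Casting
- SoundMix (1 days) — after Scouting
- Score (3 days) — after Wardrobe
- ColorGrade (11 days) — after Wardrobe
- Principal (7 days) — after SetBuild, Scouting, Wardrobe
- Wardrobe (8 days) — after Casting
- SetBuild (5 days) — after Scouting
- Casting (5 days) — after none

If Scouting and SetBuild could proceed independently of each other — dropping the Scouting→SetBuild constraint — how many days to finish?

Before: longest chain Casting→Scouting→SetBuild→Rehearsal = 5+6+5+10 = 26, finish 26.
Without Scouting→SetBuild, SetBuild's earliest start moves from 11 to 0.
New critical path: Casting→Wardrobe→ColorGrade = 5+8+11 = 24 ⇒ 24 days.

24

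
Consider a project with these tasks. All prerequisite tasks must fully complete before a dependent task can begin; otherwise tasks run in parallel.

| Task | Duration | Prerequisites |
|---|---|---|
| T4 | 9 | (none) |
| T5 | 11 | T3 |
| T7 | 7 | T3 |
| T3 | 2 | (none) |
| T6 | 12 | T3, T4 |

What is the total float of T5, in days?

The longest chain is T4→T6 = 9+12 = 21; overall finish 21 days.
Longest path through T5: 13 days (earliest finish 13, latest finish 21).
Float = 21 − 13 = 8.

8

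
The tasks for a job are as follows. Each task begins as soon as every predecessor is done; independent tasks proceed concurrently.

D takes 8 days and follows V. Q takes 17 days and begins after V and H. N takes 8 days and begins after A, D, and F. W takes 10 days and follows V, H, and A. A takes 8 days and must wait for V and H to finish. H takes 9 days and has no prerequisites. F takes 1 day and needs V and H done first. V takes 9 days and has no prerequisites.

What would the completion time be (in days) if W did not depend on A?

26

Before: longest chain V→A→W = 9+8+10 = 27, finish 27.
Without A→W, W's earliest start moves from 17 to 9.
The longest chain is now V→Q = 9+17 = 26, so the plan takes 26 days.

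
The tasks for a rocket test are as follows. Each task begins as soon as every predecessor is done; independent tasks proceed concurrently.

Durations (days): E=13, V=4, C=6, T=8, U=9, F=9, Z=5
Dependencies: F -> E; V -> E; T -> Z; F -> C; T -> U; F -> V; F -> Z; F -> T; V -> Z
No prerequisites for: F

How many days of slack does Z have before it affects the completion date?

F→T→U = 9+8+9 = 26 sets the makespan at 26 days.
Z finishes as early as 22 and must finish by 26.
So Z can slip 26 − 22 = 4 days.

4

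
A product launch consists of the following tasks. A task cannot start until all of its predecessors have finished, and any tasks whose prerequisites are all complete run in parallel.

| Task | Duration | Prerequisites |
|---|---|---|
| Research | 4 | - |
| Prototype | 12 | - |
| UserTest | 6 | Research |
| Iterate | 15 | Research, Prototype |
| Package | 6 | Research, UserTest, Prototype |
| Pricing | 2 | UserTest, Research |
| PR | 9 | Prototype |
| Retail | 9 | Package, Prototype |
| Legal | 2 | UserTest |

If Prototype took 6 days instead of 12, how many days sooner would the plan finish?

2

Critical path before the change: Prototype→Iterate = 12+15 = 27 giving 27 days.
Since Prototype is critical, the -6 change carries straight to that chain (now 21 days).
Now Research→UserTest→Package→Retail = 4+6+6+9 = 25 is longest, so the finish becomes 25 days.
Change in finish: 25 − 27 = -2 days.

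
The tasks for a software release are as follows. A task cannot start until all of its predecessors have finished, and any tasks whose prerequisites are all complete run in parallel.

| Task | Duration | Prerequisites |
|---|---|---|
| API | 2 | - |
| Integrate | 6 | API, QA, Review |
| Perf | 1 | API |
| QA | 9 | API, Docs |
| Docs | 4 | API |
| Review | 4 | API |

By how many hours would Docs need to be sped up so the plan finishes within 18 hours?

3

Current finish: 21 hours; target: 18.
Docs is on every critical path, so each hour cut from Docs cuts the finish by one (this holds down to a finish of 18).
Need 21 − 18 = 3 hours off Docs → Docs becomes 1 hour, finish becomes 18.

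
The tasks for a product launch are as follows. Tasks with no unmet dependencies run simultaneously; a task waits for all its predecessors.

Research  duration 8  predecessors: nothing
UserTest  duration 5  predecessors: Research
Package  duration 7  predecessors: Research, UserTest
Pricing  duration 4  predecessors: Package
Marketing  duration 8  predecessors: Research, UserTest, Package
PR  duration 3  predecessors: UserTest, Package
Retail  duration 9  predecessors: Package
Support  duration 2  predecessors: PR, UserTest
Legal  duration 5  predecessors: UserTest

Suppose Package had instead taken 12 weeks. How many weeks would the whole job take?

34

The binding path is Research→UserTest→Package→Retail = 8+5+7+9 = 29; finish at 29 weeks.
Package is on the critical path; changing it to 12 makes that path 34 weeks.
The critical path is still Research→UserTest→Package→Retail; finish is now 34 weeks.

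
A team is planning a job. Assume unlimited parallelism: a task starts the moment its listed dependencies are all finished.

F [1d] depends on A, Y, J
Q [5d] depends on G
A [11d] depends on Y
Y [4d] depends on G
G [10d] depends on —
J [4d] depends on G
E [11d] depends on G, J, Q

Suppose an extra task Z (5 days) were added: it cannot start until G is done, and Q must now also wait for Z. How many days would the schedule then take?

31

Originally the schedule takes 26 days.
With Z inserted, Q now waits for max(G, Z).
New critical path: G→Z→Q→E = 10+5+5+11 = 31 ⇒ 31 days.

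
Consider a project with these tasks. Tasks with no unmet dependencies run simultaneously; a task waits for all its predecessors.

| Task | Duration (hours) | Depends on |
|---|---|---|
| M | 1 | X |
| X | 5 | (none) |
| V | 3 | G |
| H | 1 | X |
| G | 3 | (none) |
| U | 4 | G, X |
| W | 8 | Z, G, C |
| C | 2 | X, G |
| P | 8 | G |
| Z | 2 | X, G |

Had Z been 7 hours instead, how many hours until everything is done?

20

Baseline: X→Z→W = 5+2+8 = 15 → 15 hours.
Since Z is critical, the +5 change carries straight to that chain (now 20 hours).
No other chain overtakes it, so the finish is 20 hours.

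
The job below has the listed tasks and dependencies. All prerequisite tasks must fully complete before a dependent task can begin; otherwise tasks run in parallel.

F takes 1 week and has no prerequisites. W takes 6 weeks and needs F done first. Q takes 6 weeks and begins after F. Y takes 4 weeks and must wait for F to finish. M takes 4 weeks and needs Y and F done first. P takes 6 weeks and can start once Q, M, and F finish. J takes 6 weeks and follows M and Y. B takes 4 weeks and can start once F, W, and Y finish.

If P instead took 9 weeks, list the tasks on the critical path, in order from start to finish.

F, Y, M, P

As given, the longest chain is F→Y→M→P = 1+4+4+6 = 15, so the finish is 15 weeks.
Since P is critical, the +3 change carries straight to that chain (now 18 weeks).
The critical path is still F→Y→M→P; finish is now 18 weeks.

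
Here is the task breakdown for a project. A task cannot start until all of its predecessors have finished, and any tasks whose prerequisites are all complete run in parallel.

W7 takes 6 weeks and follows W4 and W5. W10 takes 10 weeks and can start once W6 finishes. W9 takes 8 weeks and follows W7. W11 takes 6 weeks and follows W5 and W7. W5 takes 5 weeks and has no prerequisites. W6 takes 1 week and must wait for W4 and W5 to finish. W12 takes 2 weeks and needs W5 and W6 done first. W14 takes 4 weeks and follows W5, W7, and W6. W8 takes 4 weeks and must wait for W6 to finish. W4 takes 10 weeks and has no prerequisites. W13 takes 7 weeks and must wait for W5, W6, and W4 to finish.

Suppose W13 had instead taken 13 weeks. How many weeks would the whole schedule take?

24

Critical path before the change: W4→W7→W9 = 10+6+8 = 24 giving 24 weeks.
The longest path through W13 is only 18 weeks, so W13 has float 6.
New critical path: W4→W6→W13 = 10+1+13 = 24 ⇒ 24 weeks.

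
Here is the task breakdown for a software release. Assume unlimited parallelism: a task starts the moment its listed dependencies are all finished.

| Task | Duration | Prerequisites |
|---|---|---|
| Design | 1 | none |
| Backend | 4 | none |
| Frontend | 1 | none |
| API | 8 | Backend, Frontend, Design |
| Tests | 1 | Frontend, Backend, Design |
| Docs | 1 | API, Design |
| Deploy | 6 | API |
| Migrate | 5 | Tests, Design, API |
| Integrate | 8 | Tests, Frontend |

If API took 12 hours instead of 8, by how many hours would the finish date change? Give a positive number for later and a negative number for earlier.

Critical path before the change: Backend→API→Deploy = 4+8+6 = 18 giving 18 hours.
API is on the critical path; changing it to 12 makes that path 22 hours.
The critical path is still Backend→API→Deploy; finish is now 22 hours.
Change in finish: 22 − 18 = +4 hours.

4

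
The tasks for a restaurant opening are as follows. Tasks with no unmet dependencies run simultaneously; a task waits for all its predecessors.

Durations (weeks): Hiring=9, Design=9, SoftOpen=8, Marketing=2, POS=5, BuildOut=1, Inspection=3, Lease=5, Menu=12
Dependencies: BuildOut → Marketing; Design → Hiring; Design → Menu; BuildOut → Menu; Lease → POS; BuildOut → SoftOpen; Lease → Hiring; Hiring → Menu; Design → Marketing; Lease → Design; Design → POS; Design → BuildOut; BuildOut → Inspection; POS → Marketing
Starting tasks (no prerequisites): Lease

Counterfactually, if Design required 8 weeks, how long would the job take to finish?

The binding path is Lease→Design→Hiring→Menu = 5+9+9+12 = 35; finish at 35 weeks.
Design is on the critical path; changing it to 8 makes that path 34 weeks.
That remains the longest chain; total 34 weeks.

34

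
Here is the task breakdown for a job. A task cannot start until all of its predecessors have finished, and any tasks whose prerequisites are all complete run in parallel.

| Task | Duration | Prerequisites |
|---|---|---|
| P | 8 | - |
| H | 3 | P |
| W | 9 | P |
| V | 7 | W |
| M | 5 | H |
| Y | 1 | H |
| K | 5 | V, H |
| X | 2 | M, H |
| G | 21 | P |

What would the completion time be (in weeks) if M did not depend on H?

Original critical path: P→W→V→K = 8+9+7+5 = 29 ⇒ 29 weeks.
Without H→M, M's earliest start moves from 11 to 0.
The longest chain is now P→W→V→K = 8+9+7+5 = 29, so the plan takes 29 weeks.

29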